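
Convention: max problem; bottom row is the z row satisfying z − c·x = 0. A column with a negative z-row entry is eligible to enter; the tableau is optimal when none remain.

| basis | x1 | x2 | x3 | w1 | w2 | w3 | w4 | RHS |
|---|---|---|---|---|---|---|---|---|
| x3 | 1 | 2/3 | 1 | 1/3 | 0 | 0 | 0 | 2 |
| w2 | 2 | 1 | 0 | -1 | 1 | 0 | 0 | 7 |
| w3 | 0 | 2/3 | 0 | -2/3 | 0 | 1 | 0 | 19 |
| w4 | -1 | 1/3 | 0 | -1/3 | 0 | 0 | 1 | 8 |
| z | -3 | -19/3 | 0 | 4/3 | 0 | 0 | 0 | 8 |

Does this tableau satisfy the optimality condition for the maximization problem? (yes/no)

no

The z-row has a negative entry -19/3 in column x2, so it is not optimal.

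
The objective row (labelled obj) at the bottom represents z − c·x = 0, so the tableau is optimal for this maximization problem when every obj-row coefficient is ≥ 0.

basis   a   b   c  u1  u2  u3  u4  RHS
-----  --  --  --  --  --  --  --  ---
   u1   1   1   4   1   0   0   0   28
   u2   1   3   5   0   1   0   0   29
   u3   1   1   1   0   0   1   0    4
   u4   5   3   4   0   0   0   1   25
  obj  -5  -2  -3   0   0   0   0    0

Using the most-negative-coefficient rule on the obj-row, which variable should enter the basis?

a

Negative obj-row entries: a: -5, b: -2, c: -3.
The most negative is -5 in column a, so a enters.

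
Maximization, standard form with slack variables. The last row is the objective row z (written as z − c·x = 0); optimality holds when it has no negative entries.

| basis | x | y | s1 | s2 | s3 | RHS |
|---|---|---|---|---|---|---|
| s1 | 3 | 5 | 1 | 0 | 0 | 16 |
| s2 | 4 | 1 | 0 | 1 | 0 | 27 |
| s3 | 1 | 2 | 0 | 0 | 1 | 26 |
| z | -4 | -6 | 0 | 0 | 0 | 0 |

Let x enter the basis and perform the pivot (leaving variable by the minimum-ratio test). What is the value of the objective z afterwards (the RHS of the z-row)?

64/3

Ratio test on column x — row 1: 16/3 = 16/3; row 2: 27/4 = 27/4; row 3: 26/1 = 26. Minimum is 16/3 at row 1 (s1 leaves); pivot element 3.
Pivot on row 1; the z-row RHS becomes 0 − (-4)·(16/3) = 64/3.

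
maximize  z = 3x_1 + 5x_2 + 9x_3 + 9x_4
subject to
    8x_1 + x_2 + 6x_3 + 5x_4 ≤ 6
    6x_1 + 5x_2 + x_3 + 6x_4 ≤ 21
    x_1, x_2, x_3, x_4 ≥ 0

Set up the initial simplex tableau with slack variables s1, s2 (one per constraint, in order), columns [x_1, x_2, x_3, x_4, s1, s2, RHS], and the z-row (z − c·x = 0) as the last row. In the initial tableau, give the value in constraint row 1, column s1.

1

Slack s1 belongs to constraint 1; its column is the unit vector e_1, so the entry in row 1 is 1.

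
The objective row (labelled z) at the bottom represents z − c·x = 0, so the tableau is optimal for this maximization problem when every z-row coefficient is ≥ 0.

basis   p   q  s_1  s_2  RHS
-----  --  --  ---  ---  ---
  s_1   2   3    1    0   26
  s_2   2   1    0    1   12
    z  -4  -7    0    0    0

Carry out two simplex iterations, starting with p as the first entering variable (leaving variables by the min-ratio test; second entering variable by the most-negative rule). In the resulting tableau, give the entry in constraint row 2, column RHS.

5/2

Ratio test on column p — row 1: 26/2 = 13; row 2: 12/2 = 6. Minimum is 6 at row 2 (s_2 leaves); pivot element 2.
Divide row 2 by 2; eliminate column p from the other rows.
Second iteration: most negative z-row entry is -5 in column q, so q enters.
Ratio test on column q — row 1: 14/2 = 7; row 2: 6/(1/2) = 12. Minimum is 7 at row 1 (s_1 leaves); pivot element 2.
Divide row 1 by 2; eliminate column q from the other rows.
After both pivots, the entry at constraint row 2, column RHS is 5/2.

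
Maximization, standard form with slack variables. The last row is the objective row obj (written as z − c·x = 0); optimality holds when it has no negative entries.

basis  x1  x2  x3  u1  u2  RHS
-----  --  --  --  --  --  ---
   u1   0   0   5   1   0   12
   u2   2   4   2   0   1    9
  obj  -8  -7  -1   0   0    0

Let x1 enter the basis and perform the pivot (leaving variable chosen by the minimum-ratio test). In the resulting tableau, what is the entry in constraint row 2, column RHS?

9/2

Ratio test on column x1 — row 1: entry 0 ≤ 0; row 2: 9/2 = 9/2. Minimum is 9/2 at row 2 (u2 leaves); pivot element 2.
Divide row 2 by 2; eliminate column x1 from the other rows.
In the new row 2, the RHS entry is the old entry divided by the pivot: 9/2 = 9/2.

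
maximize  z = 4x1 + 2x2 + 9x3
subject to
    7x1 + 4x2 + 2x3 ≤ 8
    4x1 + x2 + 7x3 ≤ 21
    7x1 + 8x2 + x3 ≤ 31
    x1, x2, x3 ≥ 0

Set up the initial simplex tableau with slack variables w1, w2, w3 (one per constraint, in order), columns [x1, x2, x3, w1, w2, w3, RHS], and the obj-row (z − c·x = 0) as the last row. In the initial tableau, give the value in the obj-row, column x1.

-4

The obj-row carries the negated objective coefficients: the x1 entry is -4.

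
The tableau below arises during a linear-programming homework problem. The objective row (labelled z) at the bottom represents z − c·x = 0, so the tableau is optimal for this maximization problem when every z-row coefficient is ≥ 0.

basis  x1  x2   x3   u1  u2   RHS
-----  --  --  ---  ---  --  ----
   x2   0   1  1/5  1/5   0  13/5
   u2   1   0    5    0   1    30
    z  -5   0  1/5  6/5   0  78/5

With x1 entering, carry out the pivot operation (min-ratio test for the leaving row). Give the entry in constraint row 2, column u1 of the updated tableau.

Ratio test on column x1 — row 1: entry 0 ≤ 0; row 2: 30/1 = 30. Minimum is 30 at row 2 (u2 leaves); pivot element 1.
Divide row 2 by 1; eliminate column x1 from the other rows.
In the new row 2, the u1 entry is the old entry divided by the pivot: 0/1 = 0.

0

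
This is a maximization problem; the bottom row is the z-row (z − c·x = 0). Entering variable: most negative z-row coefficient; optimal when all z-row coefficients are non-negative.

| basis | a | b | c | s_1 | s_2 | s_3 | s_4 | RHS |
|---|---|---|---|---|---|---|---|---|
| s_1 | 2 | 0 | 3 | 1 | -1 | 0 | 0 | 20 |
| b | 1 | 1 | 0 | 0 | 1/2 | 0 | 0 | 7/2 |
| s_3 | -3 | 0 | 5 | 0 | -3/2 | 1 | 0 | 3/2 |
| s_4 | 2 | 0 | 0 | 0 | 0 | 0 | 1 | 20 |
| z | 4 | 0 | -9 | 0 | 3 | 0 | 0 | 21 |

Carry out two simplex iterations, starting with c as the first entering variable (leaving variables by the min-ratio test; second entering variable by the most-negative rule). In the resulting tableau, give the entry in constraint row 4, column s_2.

Ratio test on column c — row 1: 20/3 = 20/3; row 2: entry 0 ≤ 0; row 3: (3/2)/5 = 3/10; row 4: entry 0 ≤ 0. Minimum is 3/10 at row 3 (s_3 leaves); pivot element 5.
Divide row 3 by 5; eliminate column c from the other rows.
Second iteration: most negative z-row entry is -7/5 in column a, so a enters.
Ratio test on column a — row 1: (191/10)/(19/5) = 191/38; row 2: (7/2)/1 = 7/2; row 3: entry -3/5 ≤ 0; row 4: 20/2 = 10. Minimum is 7/2 at row 2 (b leaves); pivot element 1.
Divide row 2 by 1; eliminate column a from the other rows.
After both pivots, the entry at constraint row 4, column s_2 is -1.

-1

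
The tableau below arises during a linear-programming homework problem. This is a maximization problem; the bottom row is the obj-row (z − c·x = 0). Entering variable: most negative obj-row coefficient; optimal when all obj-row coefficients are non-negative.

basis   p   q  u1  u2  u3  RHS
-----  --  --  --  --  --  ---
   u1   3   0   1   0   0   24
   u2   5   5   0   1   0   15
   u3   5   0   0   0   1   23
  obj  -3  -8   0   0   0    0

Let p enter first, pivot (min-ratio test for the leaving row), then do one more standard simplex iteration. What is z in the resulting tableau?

Ratio test on column p — row 1: 24/3 = 8; row 2: 15/5 = 3; row 3: 23/5 = 23/5. Minimum is 3 at row 2 (u2 leaves); pivot element 5.
Pivot on row 2; the obj-row RHS becomes 0 − (-3)·3 = 9.
Next entering variable (most negative obj-row entry -5): q.
Ratio test on column q — row 1: entry -3 ≤ 0; row 2: 3/1 = 3; row 3: entry -5 ≤ 0. Minimum is 3 at row 2 (p leaves); pivot element 1.
After the second pivot the obj-row RHS is 9 − (-5)·3 = 24.

24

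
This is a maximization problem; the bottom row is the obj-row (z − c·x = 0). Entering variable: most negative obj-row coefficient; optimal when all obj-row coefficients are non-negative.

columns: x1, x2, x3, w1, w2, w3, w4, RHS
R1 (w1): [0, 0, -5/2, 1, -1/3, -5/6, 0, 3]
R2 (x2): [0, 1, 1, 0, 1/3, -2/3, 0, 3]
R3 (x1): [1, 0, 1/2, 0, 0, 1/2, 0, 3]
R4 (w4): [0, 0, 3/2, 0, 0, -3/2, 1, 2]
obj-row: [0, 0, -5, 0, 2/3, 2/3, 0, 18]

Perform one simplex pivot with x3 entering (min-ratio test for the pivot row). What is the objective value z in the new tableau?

74/3

Ratio test on column x3 — row 1: entry -5/2 ≤ 0; row 2: 3/1 = 3; row 3: 3/(1/2) = 6; row 4: 2/(3/2) = 4/3. Minimum is 4/3 at row 4 (w4 leaves); pivot element 3/2.
Pivot on row 4; the obj-row RHS becomes 18 − (-5)·(4/3) = 74/3.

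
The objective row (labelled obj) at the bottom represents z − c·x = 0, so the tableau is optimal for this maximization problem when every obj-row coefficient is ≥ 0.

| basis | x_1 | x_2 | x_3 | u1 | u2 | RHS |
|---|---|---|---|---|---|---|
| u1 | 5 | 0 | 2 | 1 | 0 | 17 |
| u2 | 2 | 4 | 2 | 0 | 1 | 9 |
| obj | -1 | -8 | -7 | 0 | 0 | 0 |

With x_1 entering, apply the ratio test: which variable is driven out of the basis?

u1

Column x_1 entries and ratios — u1: 17/5 = 17/5; u2: 9/2 = 9/2.
Smallest ratio is 17/5 in the row of u1, so u1 leaves.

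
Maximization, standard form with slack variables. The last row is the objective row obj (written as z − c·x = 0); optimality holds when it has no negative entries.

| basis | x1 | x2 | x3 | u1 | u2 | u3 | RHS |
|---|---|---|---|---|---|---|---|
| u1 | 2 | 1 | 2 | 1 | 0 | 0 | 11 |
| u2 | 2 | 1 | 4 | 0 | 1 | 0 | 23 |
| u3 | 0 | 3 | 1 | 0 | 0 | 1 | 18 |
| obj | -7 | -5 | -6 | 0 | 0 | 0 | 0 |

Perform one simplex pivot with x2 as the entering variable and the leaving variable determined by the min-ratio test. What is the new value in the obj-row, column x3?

-13/3

Ratio test on column x2 — row 1: 11/1 = 11; row 2: 23/1 = 23; row 3: 18/3 = 6. Minimum is 6 at row 3 (u3 leaves); pivot element 3.
Divide row 3 by 3; eliminate column x2 from the other rows.
obj-row update in column x3: -6 − (-5)·(1/3) = -13/3.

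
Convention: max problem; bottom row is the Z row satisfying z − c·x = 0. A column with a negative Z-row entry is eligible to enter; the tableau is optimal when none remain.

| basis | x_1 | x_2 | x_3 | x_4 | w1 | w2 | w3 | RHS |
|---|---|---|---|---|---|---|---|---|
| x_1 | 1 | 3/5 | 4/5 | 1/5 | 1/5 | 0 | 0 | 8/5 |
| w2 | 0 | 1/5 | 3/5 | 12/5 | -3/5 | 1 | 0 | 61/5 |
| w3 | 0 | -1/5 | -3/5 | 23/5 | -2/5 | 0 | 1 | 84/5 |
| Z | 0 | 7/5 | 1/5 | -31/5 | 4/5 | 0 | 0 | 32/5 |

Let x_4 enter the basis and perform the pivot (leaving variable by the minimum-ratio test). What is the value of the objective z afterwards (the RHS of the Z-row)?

668/23

Ratio test on column x_4 — row 1: (8/5)/(1/5) = 8; row 2: (61/5)/(12/5) = 61/12; row 3: (84/5)/(23/5) = 84/23. Minimum is 84/23 at row 3 (w3 leaves); pivot element 23/5.
Pivot on row 3; the Z-row RHS becomes 32/5 − (-31/5)·(84/23) = 668/23.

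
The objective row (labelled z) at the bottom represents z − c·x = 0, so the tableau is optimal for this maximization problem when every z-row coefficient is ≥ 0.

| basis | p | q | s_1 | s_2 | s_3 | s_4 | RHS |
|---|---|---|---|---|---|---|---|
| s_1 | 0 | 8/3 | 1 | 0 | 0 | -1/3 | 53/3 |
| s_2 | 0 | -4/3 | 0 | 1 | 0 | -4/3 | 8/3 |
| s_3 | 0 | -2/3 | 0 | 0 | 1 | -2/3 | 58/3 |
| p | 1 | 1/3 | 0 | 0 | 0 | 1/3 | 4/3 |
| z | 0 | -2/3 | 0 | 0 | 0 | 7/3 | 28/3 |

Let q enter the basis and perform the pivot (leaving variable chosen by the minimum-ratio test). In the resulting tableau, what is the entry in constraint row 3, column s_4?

Ratio test on column q — row 1: (53/3)/(8/3) = 53/8; row 2: entry -4/3 ≤ 0; row 3: entry -2/3 ≤ 0; row 4: (4/3)/(1/3) = 4. Minimum is 4 at row 4 (p leaves); pivot element 1/3.
Divide row 4 by 1/3; eliminate column q from the other rows.
Row 3 update in column s_4: -2/3 − (-2/3)·1 = 0.

0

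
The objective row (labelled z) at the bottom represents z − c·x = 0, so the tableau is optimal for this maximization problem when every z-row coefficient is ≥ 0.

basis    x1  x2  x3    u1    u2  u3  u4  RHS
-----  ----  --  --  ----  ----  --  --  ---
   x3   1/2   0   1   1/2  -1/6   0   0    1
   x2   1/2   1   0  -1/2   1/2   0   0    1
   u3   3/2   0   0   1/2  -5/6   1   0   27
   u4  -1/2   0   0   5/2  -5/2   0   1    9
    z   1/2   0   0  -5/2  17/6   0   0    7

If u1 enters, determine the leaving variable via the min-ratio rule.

Column u1 entries and ratios — x3: 1/(1/2) = 2; x2: -1/2 ≤ 0, skip; u3: 27/(1/2) = 54; u4: 9/(5/2) = 18/5.
Smallest ratio is 2 in the row of x3, so x3 leaves.

x3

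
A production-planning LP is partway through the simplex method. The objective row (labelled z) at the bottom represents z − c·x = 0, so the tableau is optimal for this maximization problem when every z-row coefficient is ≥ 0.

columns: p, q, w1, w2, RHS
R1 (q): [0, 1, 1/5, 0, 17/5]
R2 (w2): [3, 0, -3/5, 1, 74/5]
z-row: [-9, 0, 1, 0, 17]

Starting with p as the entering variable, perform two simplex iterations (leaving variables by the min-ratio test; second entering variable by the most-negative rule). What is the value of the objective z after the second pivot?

75

Ratio test on column p — row 1: entry 0 ≤ 0; row 2: (74/5)/3 = 74/15. Minimum is 74/15 at row 2 (w2 leaves); pivot element 3.
Pivot on row 2; the z-row RHS becomes 17 − (-9)·(74/15) = 307/5.
Next entering variable (most negative z-row entry -4/5): w1.
Ratio test on column w1 — row 1: (17/5)/(1/5) = 17; row 2: entry -1/5 ≤ 0. Minimum is 17 at row 1 (q leaves); pivot element 1/5.
After the second pivot the z-row RHS is 307/5 − (-4/5)·17 = 75.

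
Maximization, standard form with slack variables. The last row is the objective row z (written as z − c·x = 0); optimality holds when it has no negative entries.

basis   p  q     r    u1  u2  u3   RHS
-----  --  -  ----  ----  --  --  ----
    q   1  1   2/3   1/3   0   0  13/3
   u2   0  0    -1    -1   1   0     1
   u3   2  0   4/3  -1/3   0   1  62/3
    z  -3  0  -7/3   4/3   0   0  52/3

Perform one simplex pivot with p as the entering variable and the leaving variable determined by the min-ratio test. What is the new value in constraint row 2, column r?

-1

Ratio test on column p — row 1: (13/3)/1 = 13/3; row 2: entry 0 ≤ 0; row 3: (62/3)/2 = 31/3. Minimum is 13/3 at row 1 (q leaves); pivot element 1.
Divide row 1 by 1; eliminate column p from the other rows.
Row 2 update in column r: -1 − 0·(2/3) = -1.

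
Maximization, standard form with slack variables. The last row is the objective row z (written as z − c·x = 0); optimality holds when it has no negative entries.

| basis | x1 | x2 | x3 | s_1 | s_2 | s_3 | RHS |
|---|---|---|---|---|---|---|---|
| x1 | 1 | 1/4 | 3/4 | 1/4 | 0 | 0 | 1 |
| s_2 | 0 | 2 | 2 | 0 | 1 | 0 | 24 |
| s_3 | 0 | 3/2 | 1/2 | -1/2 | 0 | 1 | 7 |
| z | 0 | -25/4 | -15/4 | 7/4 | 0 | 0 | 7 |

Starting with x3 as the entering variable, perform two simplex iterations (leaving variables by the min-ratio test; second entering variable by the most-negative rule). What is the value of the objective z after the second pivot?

32

Ratio test on column x3 — row 1: 1/(3/4) = 4/3; row 2: 24/2 = 12; row 3: 7/(1/2) = 14. Minimum is 4/3 at row 1 (x1 leaves); pivot element 3/4.
Pivot on row 1; the z-row RHS becomes 7 − (-15/4)·(4/3) = 12.
Next entering variable (most negative z-row entry -5): x2.
Ratio test on column x2 — row 1: (4/3)/(1/3) = 4; row 2: (64/3)/(4/3) = 16; row 3: (19/3)/(4/3) = 19/4. Minimum is 4 at row 1 (x3 leaves); pivot element 1/3.
After the second pivot the z-row RHS is 12 − (-5)·4 = 32.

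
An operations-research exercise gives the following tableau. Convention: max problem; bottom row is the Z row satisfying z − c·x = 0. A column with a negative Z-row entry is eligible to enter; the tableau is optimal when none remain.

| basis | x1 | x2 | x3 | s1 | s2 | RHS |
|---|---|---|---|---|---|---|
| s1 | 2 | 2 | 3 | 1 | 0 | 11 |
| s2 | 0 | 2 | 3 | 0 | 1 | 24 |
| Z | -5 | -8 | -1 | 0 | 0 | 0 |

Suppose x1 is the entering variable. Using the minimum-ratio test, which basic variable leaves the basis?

Column x1 entries and ratios — s1: 11/2 = 11/2; s2: 0 ≤ 0, skip.
Smallest ratio is 11/2 in the row of s1, so s1 leaves.

s1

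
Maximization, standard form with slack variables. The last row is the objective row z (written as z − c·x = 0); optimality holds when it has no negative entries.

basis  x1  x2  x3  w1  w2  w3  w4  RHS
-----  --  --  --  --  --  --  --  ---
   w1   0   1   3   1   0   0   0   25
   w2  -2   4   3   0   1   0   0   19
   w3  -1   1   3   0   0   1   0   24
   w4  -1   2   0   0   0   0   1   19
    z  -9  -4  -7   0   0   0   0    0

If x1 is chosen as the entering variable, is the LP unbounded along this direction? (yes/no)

yes

Every constraint-row entry in column x1 is ≤ 0, so increasing x1 is unbounded.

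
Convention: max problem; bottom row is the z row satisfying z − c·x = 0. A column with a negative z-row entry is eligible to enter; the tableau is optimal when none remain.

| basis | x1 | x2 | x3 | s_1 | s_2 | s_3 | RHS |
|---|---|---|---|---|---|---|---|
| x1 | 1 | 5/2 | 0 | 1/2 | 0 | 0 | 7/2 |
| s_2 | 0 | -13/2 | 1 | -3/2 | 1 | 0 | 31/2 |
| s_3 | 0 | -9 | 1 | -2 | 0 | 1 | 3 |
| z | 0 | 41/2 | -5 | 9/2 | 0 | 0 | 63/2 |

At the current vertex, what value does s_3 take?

3

s_3 is basic (row 3); its value is the RHS of that row, 3.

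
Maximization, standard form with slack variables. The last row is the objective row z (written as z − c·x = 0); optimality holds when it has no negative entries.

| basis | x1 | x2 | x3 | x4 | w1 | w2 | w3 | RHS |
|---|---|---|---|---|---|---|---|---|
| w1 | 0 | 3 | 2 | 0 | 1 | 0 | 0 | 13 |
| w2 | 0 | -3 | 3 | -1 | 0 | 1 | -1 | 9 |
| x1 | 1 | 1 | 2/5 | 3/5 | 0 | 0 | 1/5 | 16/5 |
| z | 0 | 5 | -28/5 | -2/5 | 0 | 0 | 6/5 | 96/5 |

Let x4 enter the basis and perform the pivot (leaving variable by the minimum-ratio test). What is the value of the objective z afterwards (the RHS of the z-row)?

Ratio test on column x4 — row 1: entry 0 ≤ 0; row 2: entry -1 ≤ 0; row 3: (16/5)/(3/5) = 16/3. Minimum is 16/3 at row 3 (x1 leaves); pivot element 3/5.
Pivot on row 3; the z-row RHS becomes 96/5 − (-2/5)·(16/3) = 64/3.

64/3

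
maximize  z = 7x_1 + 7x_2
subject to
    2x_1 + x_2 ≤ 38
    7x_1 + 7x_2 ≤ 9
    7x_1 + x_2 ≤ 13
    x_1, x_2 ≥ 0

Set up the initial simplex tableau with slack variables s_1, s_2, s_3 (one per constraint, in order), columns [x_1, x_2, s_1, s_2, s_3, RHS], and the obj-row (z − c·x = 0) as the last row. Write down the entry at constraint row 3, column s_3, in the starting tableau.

1

Slack s_3 belongs to constraint 3; its column is the unit vector e_3, so the entry in row 3 is 1.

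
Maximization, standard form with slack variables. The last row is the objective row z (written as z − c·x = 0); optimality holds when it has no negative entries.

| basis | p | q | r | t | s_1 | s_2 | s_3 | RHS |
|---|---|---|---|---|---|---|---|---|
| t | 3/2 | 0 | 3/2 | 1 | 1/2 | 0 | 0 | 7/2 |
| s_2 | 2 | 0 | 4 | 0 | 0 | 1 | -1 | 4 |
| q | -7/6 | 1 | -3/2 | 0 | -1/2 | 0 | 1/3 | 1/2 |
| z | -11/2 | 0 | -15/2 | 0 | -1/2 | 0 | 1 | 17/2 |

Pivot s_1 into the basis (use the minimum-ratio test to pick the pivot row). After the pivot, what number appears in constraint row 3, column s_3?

1/3

Ratio test on column s_1 — row 1: (7/2)/(1/2) = 7; row 2: entry 0 ≤ 0; row 3: entry -1/2 ≤ 0. Minimum is 7 at row 1 (t leaves); pivot element 1/2.
Divide row 1 by 1/2; eliminate column s_1 from the other rows.
Row 3 update in column s_3: 1/3 − (-1/2)·0 = 1/3.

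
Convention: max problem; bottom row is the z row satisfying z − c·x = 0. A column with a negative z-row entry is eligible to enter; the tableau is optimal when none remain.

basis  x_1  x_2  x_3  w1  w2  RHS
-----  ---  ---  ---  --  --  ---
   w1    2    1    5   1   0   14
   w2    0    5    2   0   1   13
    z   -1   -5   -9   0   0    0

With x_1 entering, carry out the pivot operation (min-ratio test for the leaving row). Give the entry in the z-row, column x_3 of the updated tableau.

Ratio test on column x_1 — row 1: 14/2 = 7; row 2: entry 0 ≤ 0. Minimum is 7 at row 1 (w1 leaves); pivot element 2.
Divide row 1 by 2; eliminate column x_1 from the other rows.
z-row update in column x_3: -9 − (-1)·(5/2) = -13/2.

-13/2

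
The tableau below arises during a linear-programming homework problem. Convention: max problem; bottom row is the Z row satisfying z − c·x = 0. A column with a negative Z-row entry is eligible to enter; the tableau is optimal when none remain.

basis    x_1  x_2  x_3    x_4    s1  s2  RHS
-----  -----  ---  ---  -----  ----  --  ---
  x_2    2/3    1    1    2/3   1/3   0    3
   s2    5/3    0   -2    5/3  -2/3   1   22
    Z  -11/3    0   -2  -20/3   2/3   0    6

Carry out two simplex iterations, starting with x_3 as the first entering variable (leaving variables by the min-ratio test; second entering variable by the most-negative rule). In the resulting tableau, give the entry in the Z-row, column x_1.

3

Ratio test on column x_3 — row 1: 3/1 = 3; row 2: entry -2 ≤ 0. Minimum is 3 at row 1 (x_2 leaves); pivot element 1.
Divide row 1 by 1; eliminate column x_3 from the other rows.
Second iteration: most negative Z-row entry is -16/3 in column x_4, so x_4 enters.
Ratio test on column x_4 — row 1: 3/(2/3) = 9/2; row 2: 28/3 = 28/3. Minimum is 9/2 at row 1 (x_3 leaves); pivot element 2/3.
Divide row 1 by 2/3; eliminate column x_4 from the other rows.
After both pivots, the entry at the Z-row, column x_1 is 3.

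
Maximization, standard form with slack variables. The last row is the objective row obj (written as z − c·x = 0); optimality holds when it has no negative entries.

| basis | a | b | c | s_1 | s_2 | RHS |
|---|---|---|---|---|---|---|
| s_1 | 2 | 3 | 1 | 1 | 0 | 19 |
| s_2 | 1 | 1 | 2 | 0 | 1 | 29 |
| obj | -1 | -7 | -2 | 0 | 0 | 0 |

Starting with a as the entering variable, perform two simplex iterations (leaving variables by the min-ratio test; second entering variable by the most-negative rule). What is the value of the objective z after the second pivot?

Ratio test on column a — row 1: 19/2 = 19/2; row 2: 29/1 = 29. Minimum is 19/2 at row 1 (s_1 leaves); pivot element 2.
Pivot on row 1; the obj-row RHS becomes 0 − (-1)·(19/2) = 19/2.
Next entering variable (most negative obj-row entry -11/2): b.
Ratio test on column b — row 1: (19/2)/(3/2) = 19/3; row 2: entry -1/2 ≤ 0. Minimum is 19/3 at row 1 (a leaves); pivot element 3/2.
After the second pivot the obj-row RHS is 19/2 − (-11/2)·(19/3) = 133/3.

133/3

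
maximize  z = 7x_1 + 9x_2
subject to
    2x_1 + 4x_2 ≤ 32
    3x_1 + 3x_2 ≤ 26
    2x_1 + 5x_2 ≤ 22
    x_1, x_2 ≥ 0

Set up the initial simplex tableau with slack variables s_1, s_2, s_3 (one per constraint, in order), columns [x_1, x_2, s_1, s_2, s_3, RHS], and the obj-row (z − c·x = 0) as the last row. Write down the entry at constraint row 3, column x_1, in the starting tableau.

Constraint 3 has coefficient 2 on x_1.

2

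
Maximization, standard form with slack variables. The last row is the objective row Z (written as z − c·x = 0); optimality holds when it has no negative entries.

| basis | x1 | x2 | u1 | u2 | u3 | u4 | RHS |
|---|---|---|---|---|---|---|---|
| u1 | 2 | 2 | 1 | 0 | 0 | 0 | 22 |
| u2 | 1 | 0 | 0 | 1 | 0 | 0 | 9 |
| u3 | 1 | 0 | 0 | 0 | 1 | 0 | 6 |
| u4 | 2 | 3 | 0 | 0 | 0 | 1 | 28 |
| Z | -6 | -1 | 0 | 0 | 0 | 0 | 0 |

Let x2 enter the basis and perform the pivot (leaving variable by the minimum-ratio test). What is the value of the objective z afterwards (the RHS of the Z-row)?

Ratio test on column x2 — row 1: 22/2 = 11; row 2: entry 0 ≤ 0; row 3: entry 0 ≤ 0; row 4: 28/3 = 28/3. Minimum is 28/3 at row 4 (u4 leaves); pivot element 3.
Pivot on row 4; the Z-row RHS becomes 0 − (-1)·(28/3) = 28/3.

28/3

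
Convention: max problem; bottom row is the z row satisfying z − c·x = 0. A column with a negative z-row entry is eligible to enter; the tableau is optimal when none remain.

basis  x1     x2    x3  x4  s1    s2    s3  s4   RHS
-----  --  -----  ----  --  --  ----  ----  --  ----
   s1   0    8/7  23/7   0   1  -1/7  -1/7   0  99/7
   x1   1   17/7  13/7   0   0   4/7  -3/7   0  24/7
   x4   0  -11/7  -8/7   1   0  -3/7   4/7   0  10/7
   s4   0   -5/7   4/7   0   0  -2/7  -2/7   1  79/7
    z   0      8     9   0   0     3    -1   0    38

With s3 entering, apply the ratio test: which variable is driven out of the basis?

x4

Column s3 entries and ratios — s1: -1/7 ≤ 0, skip; x1: -3/7 ≤ 0, skip; x4: (10/7)/(4/7) = 5/2; s4: -2/7 ≤ 0, skip.
Smallest ratio is 5/2 in the row of x4, so x4 leaves.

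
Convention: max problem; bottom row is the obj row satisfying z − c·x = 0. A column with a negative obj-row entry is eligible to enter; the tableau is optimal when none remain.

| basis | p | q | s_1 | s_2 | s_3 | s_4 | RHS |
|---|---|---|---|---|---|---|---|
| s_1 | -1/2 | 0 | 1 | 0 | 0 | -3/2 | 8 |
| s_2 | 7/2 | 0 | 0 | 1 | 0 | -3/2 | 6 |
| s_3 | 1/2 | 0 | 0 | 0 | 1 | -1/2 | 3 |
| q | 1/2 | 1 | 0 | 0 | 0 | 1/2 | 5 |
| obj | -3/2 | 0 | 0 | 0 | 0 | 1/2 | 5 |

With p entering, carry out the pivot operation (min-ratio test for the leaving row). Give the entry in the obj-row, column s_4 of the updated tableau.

-1/7

Ratio test on column p — row 1: entry -1/2 ≤ 0; row 2: 6/(7/2) = 12/7; row 3: 3/(1/2) = 6; row 4: 5/(1/2) = 10. Minimum is 12/7 at row 2 (s_2 leaves); pivot element 7/2.
Divide row 2 by 7/2; eliminate column p from the other rows.
obj-row update in column s_4: 1/2 − (-3/2)·(-3/7) = -1/7.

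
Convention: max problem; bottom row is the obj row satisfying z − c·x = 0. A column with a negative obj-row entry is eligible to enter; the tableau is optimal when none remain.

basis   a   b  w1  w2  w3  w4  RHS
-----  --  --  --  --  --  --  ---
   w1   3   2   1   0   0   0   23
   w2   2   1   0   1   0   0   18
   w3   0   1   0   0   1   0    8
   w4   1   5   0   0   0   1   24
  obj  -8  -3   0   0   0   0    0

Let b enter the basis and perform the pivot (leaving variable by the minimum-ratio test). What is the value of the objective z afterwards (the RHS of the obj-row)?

Ratio test on column b — row 1: 23/2 = 23/2; row 2: 18/1 = 18; row 3: 8/1 = 8; row 4: 24/5 = 24/5. Minimum is 24/5 at row 4 (w4 leaves); pivot element 5.
Pivot on row 4; the obj-row RHS becomes 0 − (-3)·(24/5) = 72/5.

72/5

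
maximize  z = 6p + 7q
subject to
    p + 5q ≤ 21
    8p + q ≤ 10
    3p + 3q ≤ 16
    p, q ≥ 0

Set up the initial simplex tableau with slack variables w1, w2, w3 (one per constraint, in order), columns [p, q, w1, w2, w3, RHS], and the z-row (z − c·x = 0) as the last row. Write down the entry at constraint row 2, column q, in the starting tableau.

1

Constraint 2 has coefficient 1 on q.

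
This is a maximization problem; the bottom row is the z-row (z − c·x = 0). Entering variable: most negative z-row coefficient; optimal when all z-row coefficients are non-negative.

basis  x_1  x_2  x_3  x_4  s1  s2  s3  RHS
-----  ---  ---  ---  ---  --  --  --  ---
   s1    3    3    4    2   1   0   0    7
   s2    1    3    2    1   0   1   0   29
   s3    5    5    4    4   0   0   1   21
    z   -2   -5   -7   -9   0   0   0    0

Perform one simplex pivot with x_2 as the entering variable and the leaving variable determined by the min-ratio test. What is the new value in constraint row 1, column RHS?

Ratio test on column x_2 — row 1: 7/3 = 7/3; row 2: 29/3 = 29/3; row 3: 21/5 = 21/5. Minimum is 7/3 at row 1 (s1 leaves); pivot element 3.
Divide row 1 by 3; eliminate column x_2 from the other rows.
In the new row 1, the RHS entry is the old entry divided by the pivot: 7/3 = 7/3.

7/3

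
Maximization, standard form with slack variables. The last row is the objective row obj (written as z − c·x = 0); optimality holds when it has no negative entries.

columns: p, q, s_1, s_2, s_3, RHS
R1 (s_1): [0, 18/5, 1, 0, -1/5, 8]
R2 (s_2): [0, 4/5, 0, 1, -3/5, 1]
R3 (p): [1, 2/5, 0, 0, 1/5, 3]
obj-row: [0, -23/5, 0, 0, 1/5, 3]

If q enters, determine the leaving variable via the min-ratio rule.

s_2

Column q entries and ratios — s_1: 8/(18/5) = 20/9; s_2: 1/(4/5) = 5/4; p: 3/(2/5) = 15/2.
Smallest ratio is 5/4 in the row of s_2, so s_2 leaves.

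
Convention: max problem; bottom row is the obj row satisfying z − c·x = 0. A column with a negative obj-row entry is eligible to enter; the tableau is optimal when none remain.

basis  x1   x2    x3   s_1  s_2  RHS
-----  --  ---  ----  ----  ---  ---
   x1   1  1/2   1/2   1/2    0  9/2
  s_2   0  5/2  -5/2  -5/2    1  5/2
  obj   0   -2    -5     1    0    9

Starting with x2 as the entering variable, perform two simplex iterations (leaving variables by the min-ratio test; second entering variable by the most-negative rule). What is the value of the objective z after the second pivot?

39

Ratio test on column x2 — row 1: (9/2)/(1/2) = 9; row 2: (5/2)/(5/2) = 1. Minimum is 1 at row 2 (s_2 leaves); pivot element 5/2.
Pivot on row 2; the obj-row RHS becomes 9 − (-2)·1 = 11.
Next entering variable (most negative obj-row entry -7): x3.
Ratio test on column x3 — row 1: 4/1 = 4; row 2: entry -1 ≤ 0. Minimum is 4 at row 1 (x1 leaves); pivot element 1.
After the second pivot the obj-row RHS is 11 − (-7)·4 = 39.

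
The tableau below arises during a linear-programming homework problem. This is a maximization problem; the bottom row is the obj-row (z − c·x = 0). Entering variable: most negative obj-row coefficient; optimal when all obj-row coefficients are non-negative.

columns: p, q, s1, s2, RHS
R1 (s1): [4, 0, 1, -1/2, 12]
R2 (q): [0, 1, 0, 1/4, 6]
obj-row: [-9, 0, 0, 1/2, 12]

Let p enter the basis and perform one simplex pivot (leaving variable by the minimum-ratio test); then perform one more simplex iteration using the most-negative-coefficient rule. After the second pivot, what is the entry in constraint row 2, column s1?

Ratio test on column p — row 1: 12/4 = 3; row 2: entry 0 ≤ 0. Minimum is 3 at row 1 (s1 leaves); pivot element 4.
Divide row 1 by 4; eliminate column p from the other rows.
Second iteration: most negative obj-row entry is -5/8 in column s2, so s2 enters.
Ratio test on column s2 — row 1: entry -1/8 ≤ 0; row 2: 6/(1/4) = 24. Minimum is 24 at row 2 (q leaves); pivot element 1/4.
Divide row 2 by 1/4; eliminate column s2 from the other rows.
After both pivots, the entry at constraint row 2, column s1 is 0.

0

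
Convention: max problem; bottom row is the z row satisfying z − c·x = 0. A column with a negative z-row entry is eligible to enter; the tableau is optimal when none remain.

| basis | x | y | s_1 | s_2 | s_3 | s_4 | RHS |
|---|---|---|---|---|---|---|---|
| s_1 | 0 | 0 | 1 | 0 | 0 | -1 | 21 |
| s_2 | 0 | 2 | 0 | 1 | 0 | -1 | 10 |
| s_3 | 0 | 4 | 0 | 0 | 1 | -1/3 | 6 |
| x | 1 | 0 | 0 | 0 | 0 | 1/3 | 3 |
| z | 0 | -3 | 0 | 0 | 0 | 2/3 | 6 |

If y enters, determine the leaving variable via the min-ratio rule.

s_3

Column y entries and ratios — s_1: 0 ≤ 0, skip; s_2: 10/2 = 5; s_3: 6/4 = 3/2; x: 0 ≤ 0, skip.
Smallest ratio is 3/2 in the row of s_3, so s_3 leaves.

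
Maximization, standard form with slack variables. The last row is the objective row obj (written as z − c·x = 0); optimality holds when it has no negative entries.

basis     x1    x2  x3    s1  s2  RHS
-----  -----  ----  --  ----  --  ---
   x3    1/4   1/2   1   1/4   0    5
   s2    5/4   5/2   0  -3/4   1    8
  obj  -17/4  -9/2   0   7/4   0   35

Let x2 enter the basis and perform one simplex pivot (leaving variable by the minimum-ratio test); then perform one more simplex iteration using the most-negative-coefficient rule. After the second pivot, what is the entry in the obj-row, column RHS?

311/5

Ratio test on column x2 — row 1: 5/(1/2) = 10; row 2: 8/(5/2) = 16/5. Minimum is 16/5 at row 2 (s2 leaves); pivot element 5/2.
Divide row 2 by 5/2; eliminate column x2 from the other rows.
Second iteration: most negative obj-row entry is -2 in column x1, so x1 enters.
Ratio test on column x1 — row 1: entry 0 ≤ 0; row 2: (16/5)/(1/2) = 32/5. Minimum is 32/5 at row 2 (x2 leaves); pivot element 1/2.
Divide row 2 by 1/2; eliminate column x1 from the other rows.
After both pivots, the entry at the obj-row, column RHS is 311/5.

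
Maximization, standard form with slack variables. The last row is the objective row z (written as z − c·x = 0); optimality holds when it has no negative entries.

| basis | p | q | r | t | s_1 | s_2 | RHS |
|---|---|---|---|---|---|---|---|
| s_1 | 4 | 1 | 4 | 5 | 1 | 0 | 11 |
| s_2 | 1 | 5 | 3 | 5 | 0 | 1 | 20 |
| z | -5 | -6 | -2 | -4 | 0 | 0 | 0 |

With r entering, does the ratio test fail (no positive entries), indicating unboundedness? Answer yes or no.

no

Column r has positive entries in row(s) 1, 2, so the ratio test bounds it — not unbounded.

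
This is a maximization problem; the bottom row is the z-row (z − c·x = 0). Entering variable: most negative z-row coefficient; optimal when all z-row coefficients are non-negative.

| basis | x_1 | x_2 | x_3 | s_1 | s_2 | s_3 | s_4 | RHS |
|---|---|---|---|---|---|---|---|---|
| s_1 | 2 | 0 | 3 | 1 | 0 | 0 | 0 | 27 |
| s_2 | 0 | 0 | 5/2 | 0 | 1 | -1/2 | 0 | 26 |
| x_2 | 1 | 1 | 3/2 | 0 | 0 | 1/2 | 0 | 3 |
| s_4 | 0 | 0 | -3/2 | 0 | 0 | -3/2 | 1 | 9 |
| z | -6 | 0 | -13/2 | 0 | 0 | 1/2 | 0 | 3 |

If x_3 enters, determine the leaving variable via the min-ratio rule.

x_2

Column x_3 entries and ratios — s_1: 27/3 = 9; s_2: 26/(5/2) = 52/5; x_2: 3/(3/2) = 2; s_4: -3/2 ≤ 0, skip.
Smallest ratio is 2 in the row of x_2, so x_2 leaves.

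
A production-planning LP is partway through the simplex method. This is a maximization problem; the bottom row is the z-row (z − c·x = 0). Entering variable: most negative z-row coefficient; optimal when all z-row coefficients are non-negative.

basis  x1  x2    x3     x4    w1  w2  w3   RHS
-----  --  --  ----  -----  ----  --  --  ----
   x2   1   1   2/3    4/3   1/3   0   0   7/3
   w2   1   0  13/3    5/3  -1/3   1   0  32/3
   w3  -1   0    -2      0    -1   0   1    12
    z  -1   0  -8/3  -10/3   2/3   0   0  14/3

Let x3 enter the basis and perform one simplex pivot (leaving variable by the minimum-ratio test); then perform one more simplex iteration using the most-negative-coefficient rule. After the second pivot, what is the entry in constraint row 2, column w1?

-3/14

Ratio test on column x3 — row 1: (7/3)/(2/3) = 7/2; row 2: (32/3)/(13/3) = 32/13; row 3: entry -2 ≤ 0. Minimum is 32/13 at row 2 (w2 leaves); pivot element 13/3.
Divide row 2 by 13/3; eliminate column x3 from the other rows.
Second iteration: most negative z-row entry is -30/13 in column x4, so x4 enters.
Ratio test on column x4 — row 1: (9/13)/(14/13) = 9/14; row 2: (32/13)/(5/13) = 32/5; row 3: (220/13)/(10/13) = 22. Minimum is 9/14 at row 1 (x2 leaves); pivot element 14/13.
Divide row 1 by 14/13; eliminate column x4 from the other rows.
After both pivots, the entry at constraint row 2, column w1 is -3/14.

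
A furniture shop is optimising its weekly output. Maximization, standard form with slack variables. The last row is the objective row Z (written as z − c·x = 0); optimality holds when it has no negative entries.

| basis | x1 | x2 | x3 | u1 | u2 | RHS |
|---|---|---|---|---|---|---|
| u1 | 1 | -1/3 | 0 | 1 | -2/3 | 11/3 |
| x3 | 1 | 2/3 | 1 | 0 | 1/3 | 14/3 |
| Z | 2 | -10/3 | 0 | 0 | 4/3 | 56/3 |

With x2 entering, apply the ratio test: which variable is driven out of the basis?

Column x2 entries and ratios — u1: -1/3 ≤ 0, skip; x3: (14/3)/(2/3) = 7.
Smallest ratio is 7 in the row of x3, so x3 leaves.

x3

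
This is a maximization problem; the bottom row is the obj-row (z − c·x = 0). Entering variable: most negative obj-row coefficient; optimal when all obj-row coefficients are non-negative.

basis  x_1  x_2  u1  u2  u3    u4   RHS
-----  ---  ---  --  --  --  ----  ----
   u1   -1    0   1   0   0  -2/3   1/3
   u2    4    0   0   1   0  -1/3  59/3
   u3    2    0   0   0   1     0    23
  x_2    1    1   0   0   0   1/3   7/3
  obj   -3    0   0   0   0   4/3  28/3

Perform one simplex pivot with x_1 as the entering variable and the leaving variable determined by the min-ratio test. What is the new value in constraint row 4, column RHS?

Ratio test on column x_1 — row 1: entry -1 ≤ 0; row 2: (59/3)/4 = 59/12; row 3: 23/2 = 23/2; row 4: (7/3)/1 = 7/3. Minimum is 7/3 at row 4 (x_2 leaves); pivot element 1.
Divide row 4 by 1; eliminate column x_1 from the other rows.
In the new row 4, the RHS entry is the old entry divided by the pivot: (7/3)/1 = 7/3.

7/3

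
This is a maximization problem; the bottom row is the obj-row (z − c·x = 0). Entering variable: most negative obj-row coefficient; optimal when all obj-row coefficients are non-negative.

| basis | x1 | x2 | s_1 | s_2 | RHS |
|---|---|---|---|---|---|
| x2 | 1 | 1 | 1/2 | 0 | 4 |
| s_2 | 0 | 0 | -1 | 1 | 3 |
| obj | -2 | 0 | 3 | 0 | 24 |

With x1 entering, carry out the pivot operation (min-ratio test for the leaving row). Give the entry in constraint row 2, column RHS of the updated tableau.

Ratio test on column x1 — row 1: 4/1 = 4; row 2: entry 0 ≤ 0. Minimum is 4 at row 1 (x2 leaves); pivot element 1.
Divide row 1 by 1; eliminate column x1 from the other rows.
Row 2 update in column RHS: 3 − 0·4 = 3.

3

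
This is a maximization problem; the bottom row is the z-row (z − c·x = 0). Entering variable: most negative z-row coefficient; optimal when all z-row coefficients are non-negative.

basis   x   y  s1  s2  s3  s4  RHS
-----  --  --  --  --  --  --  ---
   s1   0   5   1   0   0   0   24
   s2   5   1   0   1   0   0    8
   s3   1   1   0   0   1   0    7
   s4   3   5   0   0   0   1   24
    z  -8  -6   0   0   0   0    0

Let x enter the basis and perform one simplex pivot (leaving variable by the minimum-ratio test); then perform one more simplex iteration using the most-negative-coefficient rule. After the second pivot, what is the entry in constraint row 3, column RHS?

Ratio test on column x — row 1: entry 0 ≤ 0; row 2: 8/5 = 8/5; row 3: 7/1 = 7; row 4: 24/3 = 8. Minimum is 8/5 at row 2 (s2 leaves); pivot element 5.
Divide row 2 by 5; eliminate column x from the other rows.
Second iteration: most negative z-row entry is -22/5 in column y, so y enters.
Ratio test on column y — row 1: 24/5 = 24/5; row 2: (8/5)/(1/5) = 8; row 3: (27/5)/(4/5) = 27/4; row 4: (96/5)/(22/5) = 48/11. Minimum is 48/11 at row 4 (s4 leaves); pivot element 22/5.
Divide row 4 by 22/5; eliminate column y from the other rows.
After both pivots, the entry at constraint row 3, column RHS is 21/11.

21/11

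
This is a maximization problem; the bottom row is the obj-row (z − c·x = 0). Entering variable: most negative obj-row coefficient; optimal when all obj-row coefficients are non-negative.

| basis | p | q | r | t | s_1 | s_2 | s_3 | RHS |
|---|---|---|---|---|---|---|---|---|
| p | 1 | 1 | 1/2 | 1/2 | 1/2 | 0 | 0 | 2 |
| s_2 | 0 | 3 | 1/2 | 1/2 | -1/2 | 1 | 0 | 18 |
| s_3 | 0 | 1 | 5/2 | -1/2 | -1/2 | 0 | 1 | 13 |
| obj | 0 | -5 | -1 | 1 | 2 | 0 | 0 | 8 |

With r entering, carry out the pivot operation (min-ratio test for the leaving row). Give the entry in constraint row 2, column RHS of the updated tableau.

Ratio test on column r — row 1: 2/(1/2) = 4; row 2: 18/(1/2) = 36; row 3: 13/(5/2) = 26/5. Minimum is 4 at row 1 (p leaves); pivot element 1/2.
Divide row 1 by 1/2; eliminate column r from the other rows.
Row 2 update in column RHS: 18 − (1/2)·4 = 16.

16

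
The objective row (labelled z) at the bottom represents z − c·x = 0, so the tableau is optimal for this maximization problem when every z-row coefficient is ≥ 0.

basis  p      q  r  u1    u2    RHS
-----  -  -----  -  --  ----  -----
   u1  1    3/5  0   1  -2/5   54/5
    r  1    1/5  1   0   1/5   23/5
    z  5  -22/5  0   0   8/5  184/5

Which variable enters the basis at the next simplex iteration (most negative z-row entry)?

q

Negative z-row entries: q: -22/5.
The most negative is -22/5 in column q, so q enters.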